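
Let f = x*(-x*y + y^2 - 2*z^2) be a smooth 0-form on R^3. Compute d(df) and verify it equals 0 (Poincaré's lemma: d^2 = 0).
d(df) = 0

Step 1: df = sum_i (∂f/∂x_i) dx_i = (-2*x*y + y^2 - 2*z^2) dx + (x*(-x + 2*y)) dy + (-4*x*z) dz.
Step 2: Apply d again. Using the 1-form formula, the coefficient of dx ∧ dy in d(df) is ∂^2 f/∂x ∂y - ∂^2 f/∂y ∂x = (-2*x + 2*y) - (-2*x + 2*y) = 0 (equality of mixed partials for smooth f).
Similarly for dx ∧ dz and dy ∧ dz — all coefficients vanish. So d(df) = 0.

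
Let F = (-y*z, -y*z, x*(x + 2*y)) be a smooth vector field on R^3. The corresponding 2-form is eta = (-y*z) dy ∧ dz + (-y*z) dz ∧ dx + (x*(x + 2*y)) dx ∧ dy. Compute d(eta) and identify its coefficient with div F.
d(eta) = (-z) dx ∧ dy ∧ dz; div F = -z

For a 2-form in R^3 of the form above, applying d gives a 3-form with coefficient ∂P/∂x + ∂Q/∂y + ∂R/∂z:
  ∂P/∂x = 0
  ∂Q/∂y = -z
  ∂R/∂z = 0
Sum = -z, which is exactly div F.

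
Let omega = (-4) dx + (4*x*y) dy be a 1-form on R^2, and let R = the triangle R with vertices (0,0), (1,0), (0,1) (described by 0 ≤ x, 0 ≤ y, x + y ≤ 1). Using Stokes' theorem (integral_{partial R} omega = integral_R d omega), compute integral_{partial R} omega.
integral_(partial R) omega = 2/3

Stokes: integral_partial_R omega = integral_R d omega with d omega = (∂Q/∂x - ∂P/∂y) dx ∧ dy.
  ∂Q/∂x = 4*y
  ∂P/∂y = 0
  integrand = ∂Q/∂x - ∂P/∂y = 4*y.
Integrating over R: integral_0^1 integral_0^{1-x} (4*y) dy dx = 2/3.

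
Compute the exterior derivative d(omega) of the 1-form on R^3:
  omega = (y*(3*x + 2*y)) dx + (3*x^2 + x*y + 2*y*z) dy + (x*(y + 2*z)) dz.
d(omega) = (3*x - 3*y) dx ∧ dy + (y + 2*z) dx ∧ dz + (x - 2*y) dy ∧ dz

For a 1-form omega = sum_i f_i dx_i, the exterior derivative is
  d(omega) = sum_{i < j} (∂f_j/∂x_i - ∂f_i/∂x_j) dx_i ∧ dx_j.
  coefficient of dx ∧ dy: ∂f_2/∂x - ∂f_1/∂y = ∂(3*x^2 + x*y + 2*y*z)/∂x - ∂(y*(3*x + 2*y))/∂y = 3*x - 3*y
  coefficient of dx ∧ dz: ∂f_3/∂x - ∂f_1/∂z = ∂(x*(y + 2*z))/∂x - ∂(y*(3*x + 2*y))/∂z = y + 2*z
  coefficient of dy ∧ dz: ∂f_3/∂y - ∂f_2/∂z = ∂(x*(y + 2*z))/∂y - ∂(3*x^2 + x*y + 2*y*z)/∂z = x - 2*y
Assembling: d(omega) = (3*x - 3*y) dx ∧ dy + (y + 2*z) dx ∧ dz + (x - 2*y) dy ∧ dz.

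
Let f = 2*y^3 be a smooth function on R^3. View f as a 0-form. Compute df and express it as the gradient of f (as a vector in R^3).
df = (0) dx + (6*y^2) dy + (0) dz; grad f = (0, 6*y^2, 0)

For a 0-form f, d f = (∂f/∂x) dx + (∂f/∂y) dy + (∂f/∂z) dz. The components of the vector representation are exactly the entries of grad f in Cartesian coordinates:
  ∂f/∂x = 0
  ∂f/∂y = 6*y^2
  ∂f/∂z = 0.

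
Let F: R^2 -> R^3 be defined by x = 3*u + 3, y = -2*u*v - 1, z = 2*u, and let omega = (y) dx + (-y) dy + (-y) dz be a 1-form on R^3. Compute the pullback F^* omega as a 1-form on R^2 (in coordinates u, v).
F^* omega = (-4*u*v^2 - 2*u*v - 2*v - 1) du + (2*u*(-2*u*v - 1)) dv

Using F^*(f dg) = (f ∘ F) d(g ∘ F), substitute each coordinate x_i by F_i(u, v) in f_i, and replace dx_i by d F_i = (∂F_i/∂u) du + (∂F_i/∂v) dv.
  For the x component: f_1(F) = -2*u*v - 1; d F_1 = (3) du + (0) dv
  For the y component: f_2(F) = 2*u*v + 1; d F_2 = (-2*v) du + (-2*u) dv
  For the z component: f_3(F) = 2*u*v + 1; d F_3 = (2) du + (0) dv
Combining and collecting du, dv coefficients:
  coeff of du: -4*u*v^2 - 2*u*v - 2*v - 1
  coeff of dv: 2*u*(-2*u*v - 1)
F^* omega = (-4*u*v^2 - 2*u*v - 2*v - 1) du + (2*u*(-2*u*v - 1)) dv.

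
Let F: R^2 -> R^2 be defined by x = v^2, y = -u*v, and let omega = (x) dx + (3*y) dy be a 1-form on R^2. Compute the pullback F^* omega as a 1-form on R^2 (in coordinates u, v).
F^* omega = (3*u*v^2) du + (v*(3*u^2 + 2*v^2)) dv

Using F^*(f dg) = (f ∘ F) d(g ∘ F), substitute each coordinate x_i by F_i(u, v) in f_i, and replace dx_i by d F_i = (∂F_i/∂u) du + (∂F_i/∂v) dv.
  For the x component: f_1(F) = v^2; d F_1 = (0) du + (2*v) dv
  For the y component: f_2(F) = -3*u*v; d F_2 = (-v) du + (-u) dv
Combining and collecting du, dv coefficients:
  coeff of du: 3*u*v^2
  coeff of dv: v*(3*u^2 + 2*v^2)
F^* omega = (3*u*v^2) du + (v*(3*u^2 + 2*v^2)) dv.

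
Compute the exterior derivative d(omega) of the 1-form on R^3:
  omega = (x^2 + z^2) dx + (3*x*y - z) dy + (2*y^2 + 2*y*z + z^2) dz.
d(omega) = (3*y) dx ∧ dy + (-2*z) dx ∧ dz + (4*y + 2*z + 1) dy ∧ dz

For a 1-form omega = sum_i f_i dx_i, the exterior derivative is
  d(omega) = sum_{i < j} (∂f_j/∂x_i - ∂f_i/∂x_j) dx_i ∧ dx_j.
  coefficient of dx ∧ dy: ∂f_2/∂x - ∂f_1/∂y = ∂(3*x*y - z)/∂x - ∂(x^2 + z^2)/∂y = 3*y
  coefficient of dx ∧ dz: ∂f_3/∂x - ∂f_1/∂z = ∂(2*y^2 + 2*y*z + z^2)/∂x - ∂(x^2 + z^2)/∂z = -2*z
  coefficient of dy ∧ dz: ∂f_3/∂y - ∂f_2/∂z = ∂(2*y^2 + 2*y*z + z^2)/∂y - ∂(3*x*y - z)/∂z = 4*y + 2*z + 1
Assembling: d(omega) = (3*y) dx ∧ dy + (-2*z) dx ∧ dz + (4*y + 2*z + 1) dy ∧ dz.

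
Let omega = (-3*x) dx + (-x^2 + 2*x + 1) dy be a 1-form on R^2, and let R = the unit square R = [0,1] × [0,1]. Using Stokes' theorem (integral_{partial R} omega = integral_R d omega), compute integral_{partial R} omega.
integral_(partial R) omega = 1

Stokes: integral_partial_R omega = integral_R d omega with d omega = (∂Q/∂x - ∂P/∂y) dx ∧ dy.
  ∂Q/∂x = 2 - 2*x
  ∂P/∂y = 0
  integrand = ∂Q/∂x - ∂P/∂y = 2 - 2*x.
Integrating over R: integral_0^1 integral_0^1 (2 - 2*x) dx dy = 1.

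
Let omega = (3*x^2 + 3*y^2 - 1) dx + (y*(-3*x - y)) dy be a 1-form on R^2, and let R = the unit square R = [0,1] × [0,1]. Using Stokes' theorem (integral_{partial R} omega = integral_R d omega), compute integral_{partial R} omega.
integral_(partial R) omega = -9/2

Stokes: integral_partial_R omega = integral_R d omega with d omega = (∂Q/∂x - ∂P/∂y) dx ∧ dy.
  ∂Q/∂x = -3*y
  ∂P/∂y = 6*y
  integrand = ∂Q/∂x - ∂P/∂y = -9*y.
Integrating over R: integral_0^1 integral_0^1 (-9*y) dx dy = -9/2.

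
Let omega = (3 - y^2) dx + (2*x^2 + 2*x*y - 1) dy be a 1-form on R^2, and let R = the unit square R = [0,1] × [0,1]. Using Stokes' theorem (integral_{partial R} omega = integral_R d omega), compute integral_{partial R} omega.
integral_(partial R) omega = 4

Stokes: integral_partial_R omega = integral_R d omega with d omega = (∂Q/∂x - ∂P/∂y) dx ∧ dy.
  ∂Q/∂x = 4*x + 2*y
  ∂P/∂y = -2*y
  integrand = ∂Q/∂x - ∂P/∂y = 4*x + 4*y.
Integrating over R: integral_0^1 integral_0^1 (4*x + 4*y) dx dy = 4.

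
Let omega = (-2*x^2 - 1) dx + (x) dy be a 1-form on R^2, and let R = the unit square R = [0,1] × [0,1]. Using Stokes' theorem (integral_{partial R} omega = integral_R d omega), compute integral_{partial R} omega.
integral_(partial R) omega = 1

Stokes: integral_partial_R omega = integral_R d omega with d omega = (∂Q/∂x - ∂P/∂y) dx ∧ dy.
  ∂Q/∂x = 1
  ∂P/∂y = 0
  integrand = ∂Q/∂x - ∂P/∂y = 1.
Integrating over R: integral_0^1 integral_0^1 (1) dx dy = 1.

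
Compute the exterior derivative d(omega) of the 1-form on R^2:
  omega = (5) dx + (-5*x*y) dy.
d(omega) = (-5*y) dx ∧ dy

For a 1-form omega = sum_i f_i dx_i, the exterior derivative is
  d(omega) = sum_{i < j} (∂f_j/∂x_i - ∂f_i/∂x_j) dx_i ∧ dx_j.
  coefficient of dx ∧ dy: ∂f_2/∂x - ∂f_1/∂y = ∂(-5*x*y)/∂x - ∂(5)/∂y = -5*y
Assembling: d(omega) = (-5*y) dx ∧ dy.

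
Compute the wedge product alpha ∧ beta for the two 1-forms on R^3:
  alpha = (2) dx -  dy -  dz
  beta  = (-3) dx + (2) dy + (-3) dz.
alpha ∧ beta = (1) dx ∧ dy + (-9) dx ∧ dz + (5) dy ∧ dz

Distribute the wedge, using dx_i ∧ dx_j = -dx_j ∧ dx_i and dx_i ∧ dx_i = 0. For each pair (i, j) with i < j, the coefficient of dx_i ∧ dx_j in alpha ∧ beta is (alpha_i * beta_j - alpha_j * beta_i). Collecting: alpha ∧ beta = (1) dx ∧ dy + (-9) dx ∧ dz + (5) dy ∧ dz.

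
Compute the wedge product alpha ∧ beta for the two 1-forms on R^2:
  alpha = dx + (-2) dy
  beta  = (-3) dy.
alpha ∧ beta = (-3) dx ∧ dy

Distribute the wedge, using dx_i ∧ dx_j = -dx_j ∧ dx_i and dx_i ∧ dx_i = 0. For each pair (i, j) with i < j, the coefficient of dx_i ∧ dx_j in alpha ∧ beta is (alpha_i * beta_j - alpha_j * beta_i). Collecting: alpha ∧ beta = (-3) dx ∧ dy.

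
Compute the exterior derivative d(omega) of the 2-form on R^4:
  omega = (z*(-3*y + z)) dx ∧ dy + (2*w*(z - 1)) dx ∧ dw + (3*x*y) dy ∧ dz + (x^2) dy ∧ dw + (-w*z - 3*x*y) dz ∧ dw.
d(omega) = (2*z) dx ∧ dy ∧ dz + (-2*w - 3*y) dx ∧ dz ∧ dw + (2*x) dx ∧ dy ∧ dw + (-3*x) dy ∧ dz ∧ dw

For a 2-form omega = sum_{i<j} g_{ij} dx_i ∧ dx_j, the exterior derivative is
  d(omega) = sum_{i<j} d(g_{ij}) ∧ dx_i ∧ dx_j = sum_{i<j, k} (∂g_{ij}/∂x_k) dx_k ∧ dx_i ∧ dx_j.
Expand each term, using dx_k ∧ dx_i ∧ dx_j = sgn(permutation) dx_{(a)} ∧ dx_{(b)} ∧ dx_{(c)} with (a < b < c) sorted:
  d(z*(-3*y + z)) includes (∂/∂z)(z*(-3*y + z)) dz = (-3*y + 2*z) dz, which multiplied by dx ∧ dy gives (-3*y + 2*z) dx ∧ dy ∧ dz
  d(2*w*(z - 1)) includes (∂/∂z)(2*w*(z - 1)) dz = (2*w) dz, which multiplied by dx ∧ dw gives (-2*w) dx ∧ dz ∧ dw
  d(3*x*y) includes (∂/∂x)(3*x*y) dx = (3*y) dx, which multiplied by dy ∧ dz gives (3*y) dx ∧ dy ∧ dz
  d(x^2) includes (∂/∂x)(x^2) dx = (2*x) dx, which multiplied by dy ∧ dw gives (2*x) dx ∧ dy ∧ dw
  d(-w*z - 3*x*y) includes (∂/∂x)(-w*z - 3*x*y) dx = (-3*y) dx, which multiplied by dz ∧ dw gives (-3*y) dx ∧ dz ∧ dw
  d(-w*z - 3*x*y) includes (∂/∂y)(-w*z - 3*x*y) dy = (-3*x) dy, which multiplied by dz ∧ dw gives (-3*x) dy ∧ dz ∧ dw
Collecting like 3-forms: d(omega) = (2*z) dx ∧ dy ∧ dz + (-2*w - 3*y) dx ∧ dz ∧ dw + (2*x) dx ∧ dy ∧ dw + (-3*x) dy ∧ dz ∧ dw.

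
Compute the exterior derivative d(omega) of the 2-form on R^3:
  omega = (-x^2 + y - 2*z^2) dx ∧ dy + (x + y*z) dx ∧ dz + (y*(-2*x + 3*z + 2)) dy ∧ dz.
d(omega) = (-2*y - 5*z) dx ∧ dy ∧ dz

For a 2-form omega = sum_{i<j} g_{ij} dx_i ∧ dx_j, the exterior derivative is
  d(omega) = sum_{i<j} d(g_{ij}) ∧ dx_i ∧ dx_j = sum_{i<j, k} (∂g_{ij}/∂x_k) dx_k ∧ dx_i ∧ dx_j.
Expand each term, using dx_k ∧ dx_i ∧ dx_j = sgn(permutation) dx_{(a)} ∧ dx_{(b)} ∧ dx_{(c)} with (a < b < c) sorted:
  d(-x^2 + y - 2*z^2) includes (∂/∂z)(-x^2 + y - 2*z^2) dz = (-4*z) dz, which multiplied by dx ∧ dy gives (-4*z) dx ∧ dy ∧ dz
  d(x + y*z) includes (∂/∂y)(x + y*z) dy = (z) dy, which multiplied by dx ∧ dz gives (-z) dx ∧ dy ∧ dz
  d(y*(-2*x + 3*z + 2)) includes (∂/∂x)(y*(-2*x + 3*z + 2)) dx = (-2*y) dx, which multiplied by dy ∧ dz gives (-2*y) dx ∧ dy ∧ dz
Collecting like 3-forms: d(omega) = (-2*y - 5*z) dx ∧ dy ∧ dz.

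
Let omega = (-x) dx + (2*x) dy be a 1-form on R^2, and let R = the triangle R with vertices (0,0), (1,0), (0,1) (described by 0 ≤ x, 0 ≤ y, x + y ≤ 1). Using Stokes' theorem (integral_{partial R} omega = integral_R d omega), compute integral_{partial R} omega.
integral_(partial R) omega = 1

Stokes: integral_partial_R omega = integral_R d omega with d omega = (∂Q/∂x - ∂P/∂y) dx ∧ dy.
  ∂Q/∂x = 2
  ∂P/∂y = 0
  integrand = ∂Q/∂x - ∂P/∂y = 2.
Integrating over R: integral_0^1 integral_0^{1-x} (2) dy dx = 1.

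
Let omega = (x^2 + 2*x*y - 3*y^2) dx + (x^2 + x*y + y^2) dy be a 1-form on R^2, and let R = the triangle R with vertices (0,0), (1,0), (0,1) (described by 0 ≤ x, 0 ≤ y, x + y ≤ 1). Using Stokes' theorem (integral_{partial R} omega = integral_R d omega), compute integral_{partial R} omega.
integral_(partial R) omega = 7/6

Stokes: integral_partial_R omega = integral_R d omega with d omega = (∂Q/∂x - ∂P/∂y) dx ∧ dy.
  ∂Q/∂x = 2*x + y
  ∂P/∂y = 2*x - 6*y
  integrand = ∂Q/∂x - ∂P/∂y = 7*y.
Integrating over R: integral_0^1 integral_0^{1-x} (7*y) dy dx = 7/6.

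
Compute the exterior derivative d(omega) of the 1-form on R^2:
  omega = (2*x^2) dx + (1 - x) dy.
d(omega) = (-1) dx ∧ dy

For a 1-form omega = sum_i f_i dx_i, the exterior derivative is
  d(omega) = sum_{i < j} (∂f_j/∂x_i - ∂f_i/∂x_j) dx_i ∧ dx_j.
  coefficient of dx ∧ dy: ∂f_2/∂x - ∂f_1/∂y = ∂(1 - x)/∂x - ∂(2*x^2)/∂y = -1
Assembling: d(omega) = (-1) dx ∧ dy.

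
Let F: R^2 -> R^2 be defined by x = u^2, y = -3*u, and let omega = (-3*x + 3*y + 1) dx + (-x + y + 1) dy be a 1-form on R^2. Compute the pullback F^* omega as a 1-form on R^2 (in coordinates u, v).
F^* omega = (-6*u^3 - 15*u^2 + 11*u - 3) du

Using F^*(f dg) = (f ∘ F) d(g ∘ F), substitute each coordinate x_i by F_i(u, v) in f_i, and replace dx_i by d F_i = (∂F_i/∂u) du + (∂F_i/∂v) dv.
  For the x component: f_1(F) = -3*u^2 - 9*u + 1; d F_1 = (2*u) du + (0) dv
  For the y component: f_2(F) = -u^2 - 3*u + 1; d F_2 = (-3) du + (0) dv
Combining and collecting du, dv coefficients:
  coeff of du: -6*u^3 - 15*u^2 + 11*u - 3
  coeff of dv: 0
F^* omega = (-6*u^3 - 15*u^2 + 11*u - 3) du.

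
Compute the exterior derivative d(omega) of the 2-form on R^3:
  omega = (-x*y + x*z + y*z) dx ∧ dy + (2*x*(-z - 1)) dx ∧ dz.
d(omega) = (x + y) dx ∧ dy ∧ dz

For a 2-form omega = sum_{i<j} g_{ij} dx_i ∧ dx_j, the exterior derivative is
  d(omega) = sum_{i<j} d(g_{ij}) ∧ dx_i ∧ dx_j = sum_{i<j, k} (∂g_{ij}/∂x_k) dx_k ∧ dx_i ∧ dx_j.
Expand each term, using dx_k ∧ dx_i ∧ dx_j = sgn(permutation) dx_{(a)} ∧ dx_{(b)} ∧ dx_{(c)} with (a < b < c) sorted:
  d(-x*y + x*z + y*z) includes (∂/∂z)(-x*y + x*z + y*z) dz = (x + y) dz, which multiplied by dx ∧ dy gives (x + y) dx ∧ dy ∧ dz
Collecting like 3-forms: d(omega) = (x + y) dx ∧ dy ∧ dz.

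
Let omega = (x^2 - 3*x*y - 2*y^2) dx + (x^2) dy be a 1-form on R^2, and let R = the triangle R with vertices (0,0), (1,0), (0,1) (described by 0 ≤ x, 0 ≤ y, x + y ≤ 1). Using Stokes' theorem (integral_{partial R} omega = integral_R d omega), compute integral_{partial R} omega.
integral_(partial R) omega = 3/2

Stokes: integral_partial_R omega = integral_R d omega with d omega = (∂Q/∂x - ∂P/∂y) dx ∧ dy.
  ∂Q/∂x = 2*x
  ∂P/∂y = -3*x - 4*y
  integrand = ∂Q/∂x - ∂P/∂y = 5*x + 4*y.
Integrating over R: integral_0^1 integral_0^{1-x} (5*x + 4*y) dy dx = 3/2.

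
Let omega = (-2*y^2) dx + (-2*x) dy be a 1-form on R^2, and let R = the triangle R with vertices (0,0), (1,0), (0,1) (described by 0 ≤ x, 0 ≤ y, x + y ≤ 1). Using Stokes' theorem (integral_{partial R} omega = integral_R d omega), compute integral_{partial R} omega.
integral_(partial R) omega = -1/3

Stokes: integral_partial_R omega = integral_R d omega with d omega = (∂Q/∂x - ∂P/∂y) dx ∧ dy.
  ∂Q/∂x = -2
  ∂P/∂y = -4*y
  integrand = ∂Q/∂x - ∂P/∂y = 4*y - 2.
Integrating over R: integral_0^1 integral_0^{1-x} (4*y - 2) dy dx = -1/3.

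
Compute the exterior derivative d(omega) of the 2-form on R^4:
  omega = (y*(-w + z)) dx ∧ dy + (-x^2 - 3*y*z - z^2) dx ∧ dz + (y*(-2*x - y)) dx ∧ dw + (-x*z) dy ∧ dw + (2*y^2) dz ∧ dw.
d(omega) = (y + 3*z) dx ∧ dy ∧ dz + (2*x + y - z) dx ∧ dy ∧ dw + (x + 4*y) dy ∧ dz ∧ dw

For a 2-form omega = sum_{i<j} g_{ij} dx_i ∧ dx_j, the exterior derivative is
  d(omega) = sum_{i<j} d(g_{ij}) ∧ dx_i ∧ dx_j = sum_{i<j, k} (∂g_{ij}/∂x_k) dx_k ∧ dx_i ∧ dx_j.
Expand each term, using dx_k ∧ dx_i ∧ dx_j = sgn(permutation) dx_{(a)} ∧ dx_{(b)} ∧ dx_{(c)} with (a < b < c) sorted:
  d(y*(-w + z)) includes (∂/∂z)(y*(-w + z)) dz = (y) dz, which multiplied by dx ∧ dy gives (y) dx ∧ dy ∧ dz
  d(y*(-w + z)) includes (∂/∂w)(y*(-w + z)) dw = (-y) dw, which multiplied by dx ∧ dy gives (-y) dx ∧ dy ∧ dw
  d(-x^2 - 3*y*z - z^2) includes (∂/∂y)(-x^2 - 3*y*z - z^2) dy = (-3*z) dy, which multiplied by dx ∧ dz gives (3*z) dx ∧ dy ∧ dz
  d(y*(-2*x - y)) includes (∂/∂y)(y*(-2*x - y)) dy = (-2*x - 2*y) dy, which multiplied by dx ∧ dw gives (2*x + 2*y) dx ∧ dy ∧ dw
  d(-x*z) includes (∂/∂x)(-x*z) dx = (-z) dx, which multiplied by dy ∧ dw gives (-z) dx ∧ dy ∧ dw
  d(-x*z) includes (∂/∂z)(-x*z) dz = (-x) dz, which multiplied by dy ∧ dw gives (x) dy ∧ dz ∧ dw
  d(2*y^2) includes (∂/∂y)(2*y^2) dy = (4*y) dy, which multiplied by dz ∧ dw gives (4*y) dy ∧ dz ∧ dw
Collecting like 3-forms: d(omega) = (y + 3*z) dx ∧ dy ∧ dz + (2*x + y - z) dx ∧ dy ∧ dw + (x + 4*y) dy ∧ dz ∧ dw.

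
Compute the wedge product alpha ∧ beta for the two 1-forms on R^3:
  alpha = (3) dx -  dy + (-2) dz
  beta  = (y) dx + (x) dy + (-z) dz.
alpha ∧ beta = (3*x + y) dx ∧ dy + (2*y - 3*z) dx ∧ dz + (2*x + z) dy ∧ dz

Distribute the wedge, using dx_i ∧ dx_j = -dx_j ∧ dx_i and dx_i ∧ dx_i = 0. For each pair (i, j) with i < j, the coefficient of dx_i ∧ dx_j in alpha ∧ beta is (alpha_i * beta_j - alpha_j * beta_i). Collecting: alpha ∧ beta = (3*x + y) dx ∧ dy + (2*y - 3*z) dx ∧ dz + (2*x + z) dy ∧ dz.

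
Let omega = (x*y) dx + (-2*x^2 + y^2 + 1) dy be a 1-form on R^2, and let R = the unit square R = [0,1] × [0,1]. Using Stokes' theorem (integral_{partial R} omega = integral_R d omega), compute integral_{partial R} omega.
integral_(partial R) omega = -5/2

Stokes: integral_partial_R omega = integral_R d omega with d omega = (∂Q/∂x - ∂P/∂y) dx ∧ dy.
  ∂Q/∂x = -4*x
  ∂P/∂y = x
  integrand = ∂Q/∂x - ∂P/∂y = -5*x.
Integrating over R: integral_0^1 integral_0^1 (-5*x) dx dy = -5/2.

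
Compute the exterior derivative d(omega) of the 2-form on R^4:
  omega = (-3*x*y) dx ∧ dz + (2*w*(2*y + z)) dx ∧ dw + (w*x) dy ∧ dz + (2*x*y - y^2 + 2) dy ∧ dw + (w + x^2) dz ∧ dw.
d(omega) = (w + 3*x) dx ∧ dy ∧ dz + (-4*w + 2*y) dx ∧ dy ∧ dw + (-2*w + 2*x) dx ∧ dz ∧ dw + (x) dy ∧ dz ∧ dw

For a 2-form omega = sum_{i<j} g_{ij} dx_i ∧ dx_j, the exterior derivative is
  d(omega) = sum_{i<j} d(g_{ij}) ∧ dx_i ∧ dx_j = sum_{i<j, k} (∂g_{ij}/∂x_k) dx_k ∧ dx_i ∧ dx_j.
Expand each term, using dx_k ∧ dx_i ∧ dx_j = sgn(permutation) dx_{(a)} ∧ dx_{(b)} ∧ dx_{(c)} with (a < b < c) sorted:
  d(-3*x*y) includes (∂/∂y)(-3*x*y) dy = (-3*x) dy, which multiplied by dx ∧ dz gives (3*x) dx ∧ dy ∧ dz
  d(2*w*(2*y + z)) includes (∂/∂y)(2*w*(2*y + z)) dy = (4*w) dy, which multiplied by dx ∧ dw gives (-4*w) dx ∧ dy ∧ dw
  d(2*w*(2*y + z)) includes (∂/∂z)(2*w*(2*y + z)) dz = (2*w) dz, which multiplied by dx ∧ dw gives (-2*w) dx ∧ dz ∧ dw
  d(w*x) includes (∂/∂x)(w*x) dx = (w) dx, which multiplied by dy ∧ dz gives (w) dx ∧ dy ∧ dz
  d(w*x) includes (∂/∂w)(w*x) dw = (x) dw, which multiplied by dy ∧ dz gives (x) dy ∧ dz ∧ dw
  d(2*x*y - y^2 + 2) includes (∂/∂x)(2*x*y - y^2 + 2) dx = (2*y) dx, which multiplied by dy ∧ dw gives (2*y) dx ∧ dy ∧ dw
  d(w + x^2) includes (∂/∂x)(w + x^2) dx = (2*x) dx, which multiplied by dz ∧ dw gives (2*x) dx ∧ dz ∧ dw
Collecting like 3-forms: d(omega) = (w + 3*x) dx ∧ dy ∧ dz + (-4*w + 2*y) dx ∧ dy ∧ dw + (-2*w + 2*x) dx ∧ dz ∧ dw + (x) dy ∧ dz ∧ dw.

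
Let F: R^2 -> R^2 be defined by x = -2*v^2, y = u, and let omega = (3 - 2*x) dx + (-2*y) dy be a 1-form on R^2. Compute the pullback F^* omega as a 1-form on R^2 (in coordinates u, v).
F^* omega = (-2*u) du + (-16*v^3 - 12*v) dv

Using F^*(f dg) = (f ∘ F) d(g ∘ F), substitute each coordinate x_i by F_i(u, v) in f_i, and replace dx_i by d F_i = (∂F_i/∂u) du + (∂F_i/∂v) dv.
  For the x component: f_1(F) = 4*v^2 + 3; d F_1 = (0) du + (-4*v) dv
  For the y component: f_2(F) = -2*u; d F_2 = (1) du + (0) dv
Combining and collecting du, dv coefficients:
  coeff of du: -2*u
  coeff of dv: -16*v^3 - 12*v
F^* omega = (-2*u) du + (-16*v^3 - 12*v) dv.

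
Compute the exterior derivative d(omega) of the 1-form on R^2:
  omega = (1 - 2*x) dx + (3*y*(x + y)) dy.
d(omega) = (3*y) dx ∧ dy

For a 1-form omega = sum_i f_i dx_i, the exterior derivative is
  d(omega) = sum_{i < j} (∂f_j/∂x_i - ∂f_i/∂x_j) dx_i ∧ dx_j.
  coefficient of dx ∧ dy: ∂f_2/∂x - ∂f_1/∂y = ∂(3*y*(x + y))/∂x - ∂(1 - 2*x)/∂y = 3*y
Assembling: d(omega) = (3*y) dx ∧ dy.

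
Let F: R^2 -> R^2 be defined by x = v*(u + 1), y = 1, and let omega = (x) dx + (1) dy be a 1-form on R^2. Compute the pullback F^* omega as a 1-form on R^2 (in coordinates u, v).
F^* omega = (v^2*(u + 1)) du + (v*(u^2 + 2*u + 1)) dv

Using F^*(f dg) = (f ∘ F) d(g ∘ F), substitute each coordinate x_i by F_i(u, v) in f_i, and replace dx_i by d F_i = (∂F_i/∂u) du + (∂F_i/∂v) dv.
  For the x component: f_1(F) = v*(u + 1); d F_1 = (v) du + (u + 1) dv
  For the y component: f_2(F) = 1; d F_2 = (0) du + (0) dv
Combining and collecting du, dv coefficients:
  coeff of du: v^2*(u + 1)
  coeff of dv: v*(u^2 + 2*u + 1)
F^* omega = (v^2*(u + 1)) du + (v*(u^2 + 2*u + 1)) dv.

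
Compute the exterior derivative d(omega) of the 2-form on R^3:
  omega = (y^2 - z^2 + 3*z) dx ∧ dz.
d(omega) = (-2*y) dx ∧ dy ∧ dz

For a 2-form omega = sum_{i<j} g_{ij} dx_i ∧ dx_j, the exterior derivative is
  d(omega) = sum_{i<j} d(g_{ij}) ∧ dx_i ∧ dx_j = sum_{i<j, k} (∂g_{ij}/∂x_k) dx_k ∧ dx_i ∧ dx_j.
Expand each term, using dx_k ∧ dx_i ∧ dx_j = sgn(permutation) dx_{(a)} ∧ dx_{(b)} ∧ dx_{(c)} with (a < b < c) sorted:
  d(y^2 - z^2 + 3*z) includes (∂/∂y)(y^2 - z^2 + 3*z) dy = (2*y) dy, which multiplied by dx ∧ dz gives (-2*y) dx ∧ dy ∧ dz
Collecting like 3-forms: d(omega) = (-2*y) dx ∧ dy ∧ dz.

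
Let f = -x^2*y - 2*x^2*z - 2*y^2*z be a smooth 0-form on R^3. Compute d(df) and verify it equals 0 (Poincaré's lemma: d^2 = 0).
d(df) = 0

Step 1: df = sum_i (∂f/∂x_i) dx_i = (2*x*(-y - 2*z)) dx + (-x^2 - 4*y*z) dy + (-2*x^2 - 2*y^2) dz.
Step 2: Apply d again. Using the 1-form formula, the coefficient of dx ∧ dy in d(df) is ∂^2 f/∂x ∂y - ∂^2 f/∂y ∂x = (-2*x) - (-2*x) = 0 (equality of mixed partials for smooth f).
Similarly for dx ∧ dz and dy ∧ dz — all coefficients vanish. So d(df) = 0.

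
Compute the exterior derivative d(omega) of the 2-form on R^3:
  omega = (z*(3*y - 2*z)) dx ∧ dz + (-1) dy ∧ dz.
d(omega) = (-3*z) dx ∧ dy ∧ dz

For a 2-form omega = sum_{i<j} g_{ij} dx_i ∧ dx_j, the exterior derivative is
  d(omega) = sum_{i<j} d(g_{ij}) ∧ dx_i ∧ dx_j = sum_{i<j, k} (∂g_{ij}/∂x_k) dx_k ∧ dx_i ∧ dx_j.
Expand each term, using dx_k ∧ dx_i ∧ dx_j = sgn(permutation) dx_{(a)} ∧ dx_{(b)} ∧ dx_{(c)} with (a < b < c) sorted:
  d(z*(3*y - 2*z)) includes (∂/∂y)(z*(3*y - 2*z)) dy = (3*z) dy, which multiplied by dx ∧ dz gives (-3*z) dx ∧ dy ∧ dz
Collecting like 3-forms: d(omega) = (-3*z) dx ∧ dy ∧ dz.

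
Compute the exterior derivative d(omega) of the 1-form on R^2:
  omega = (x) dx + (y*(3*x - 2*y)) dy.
d(omega) = (3*y) dx ∧ dy

For a 1-form omega = sum_i f_i dx_i, the exterior derivative is
  d(omega) = sum_{i < j} (∂f_j/∂x_i - ∂f_i/∂x_j) dx_i ∧ dx_j.
  coefficient of dx ∧ dy: ∂f_2/∂x - ∂f_1/∂y = ∂(y*(3*x - 2*y))/∂x - ∂(x)/∂y = 3*y
Assembling: d(omega) = (3*y) dx ∧ dy.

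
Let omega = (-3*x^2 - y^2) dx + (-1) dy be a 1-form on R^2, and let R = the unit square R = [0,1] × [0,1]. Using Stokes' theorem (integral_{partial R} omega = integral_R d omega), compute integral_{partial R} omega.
integral_(partial R) omega = 1

Stokes: integral_partial_R omega = integral_R d omega with d omega = (∂Q/∂x - ∂P/∂y) dx ∧ dy.
  ∂Q/∂x = 0
  ∂P/∂y = -2*y
  integrand = ∂Q/∂x - ∂P/∂y = 2*y.
Integrating over R: integral_0^1 integral_0^1 (2*y) dx dy = 1.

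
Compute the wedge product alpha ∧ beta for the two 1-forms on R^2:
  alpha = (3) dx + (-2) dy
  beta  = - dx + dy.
alpha ∧ beta = (1) dx ∧ dy

Distribute the wedge, using dx_i ∧ dx_j = -dx_j ∧ dx_i and dx_i ∧ dx_i = 0. For each pair (i, j) with i < j, the coefficient of dx_i ∧ dx_j in alpha ∧ beta is (alpha_i * beta_j - alpha_j * beta_i). Collecting: alpha ∧ beta = (1) dx ∧ dy.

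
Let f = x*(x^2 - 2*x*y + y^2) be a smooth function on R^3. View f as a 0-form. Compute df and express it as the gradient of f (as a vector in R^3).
df = (3*x^2 - 4*x*y + y^2) dx + (2*x*(-x + y)) dy + (0) dz; grad f = (3*x^2 - 4*x*y + y^2, 2*x*(-x + y), 0)

For a 0-form f, d f = (∂f/∂x) dx + (∂f/∂y) dy + (∂f/∂z) dz. The components of the vector representation are exactly the entries of grad f in Cartesian coordinates:
  ∂f/∂x = 3*x^2 - 4*x*y + y^2
  ∂f/∂y = 2*x*(-x + y)
  ∂f/∂z = 0.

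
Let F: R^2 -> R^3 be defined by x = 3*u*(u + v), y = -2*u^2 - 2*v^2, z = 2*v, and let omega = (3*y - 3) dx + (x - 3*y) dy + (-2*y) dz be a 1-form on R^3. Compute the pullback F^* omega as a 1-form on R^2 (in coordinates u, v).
F^* omega = (-72*u^3 - 30*u^2*v - 60*u*v^2 - 18*u - 18*v^3 - 9*v) du + (-18*u^3 - 36*u^2*v + 8*u^2 - 30*u*v^2 - 9*u - 24*v^3 + 8*v^2) dv

Using F^*(f dg) = (f ∘ F) d(g ∘ F), substitute each coordinate x_i by F_i(u, v) in f_i, and replace dx_i by d F_i = (∂F_i/∂u) du + (∂F_i/∂v) dv.
  For the x component: f_1(F) = -6*u^2 - 6*v^2 - 3; d F_1 = (6*u + 3*v) du + (3*u) dv
  For the y component: f_2(F) = 9*u^2 + 3*u*v + 6*v^2; d F_2 = (-4*u) du + (-4*v) dv
  For the z component: f_3(F) = 4*u^2 + 4*v^2; d F_3 = (0) du + (2) dv
Combining and collecting du, dv coefficients:
  coeff of du: -72*u^3 - 30*u^2*v - 60*u*v^2 - 18*u - 18*v^3 - 9*v
  coeff of dv: -18*u^3 - 36*u^2*v + 8*u^2 - 30*u*v^2 - 9*u - 24*v^3 + 8*v^2
F^* omega = (-72*u^3 - 30*u^2*v - 60*u*v^2 - 18*u - 18*v^3 - 9*v) du + (-18*u^3 - 36*u^2*v + 8*u^2 - 30*u*v^2 - 9*u - 24*v^3 + 8*v^2) dv.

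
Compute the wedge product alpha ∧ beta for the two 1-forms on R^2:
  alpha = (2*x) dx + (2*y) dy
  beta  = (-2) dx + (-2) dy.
alpha ∧ beta = (-4*x + 4*y) dx ∧ dy

Distribute the wedge, using dx_i ∧ dx_j = -dx_j ∧ dx_i and dx_i ∧ dx_i = 0. For each pair (i, j) with i < j, the coefficient of dx_i ∧ dx_j in alpha ∧ beta is (alpha_i * beta_j - alpha_j * beta_i). Collecting: alpha ∧ beta = (-4*x + 4*y) dx ∧ dy.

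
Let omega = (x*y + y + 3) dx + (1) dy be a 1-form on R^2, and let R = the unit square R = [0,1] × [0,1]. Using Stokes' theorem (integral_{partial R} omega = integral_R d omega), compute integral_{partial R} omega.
integral_(partial R) omega = -3/2

Stokes: integral_partial_R omega = integral_R d omega with d omega = (∂Q/∂x - ∂P/∂y) dx ∧ dy.
  ∂Q/∂x = 0
  ∂P/∂y = x + 1
  integrand = ∂Q/∂x - ∂P/∂y = -x - 1.
Integrating over R: integral_0^1 integral_0^1 (-x - 1) dx dy = -3/2.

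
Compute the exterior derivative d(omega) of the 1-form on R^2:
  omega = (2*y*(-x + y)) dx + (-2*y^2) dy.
d(omega) = (2*x - 4*y) dx ∧ dy

For a 1-form omega = sum_i f_i dx_i, the exterior derivative is
  d(omega) = sum_{i < j} (∂f_j/∂x_i - ∂f_i/∂x_j) dx_i ∧ dx_j.
  coefficient of dx ∧ dy: ∂f_2/∂x - ∂f_1/∂y = ∂(-2*y^2)/∂x - ∂(2*y*(-x + y))/∂y = 2*x - 4*y
Assembling: d(omega) = (2*x - 4*y) dx ∧ dy.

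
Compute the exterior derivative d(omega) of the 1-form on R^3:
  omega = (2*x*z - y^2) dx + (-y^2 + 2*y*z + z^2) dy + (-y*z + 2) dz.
d(omega) = (2*y) dx ∧ dy + (-2*x) dx ∧ dz + (-2*y - 3*z) dy ∧ dz

For a 1-form omega = sum_i f_i dx_i, the exterior derivative is
  d(omega) = sum_{i < j} (∂f_j/∂x_i - ∂f_i/∂x_j) dx_i ∧ dx_j.
  coefficient of dx ∧ dy: ∂f_2/∂x - ∂f_1/∂y = ∂(-y^2 + 2*y*z + z^2)/∂x - ∂(2*x*z - y^2)/∂y = 2*y
  coefficient of dx ∧ dz: ∂f_3/∂x - ∂f_1/∂z = ∂(-y*z + 2)/∂x - ∂(2*x*z - y^2)/∂z = -2*x
  coefficient of dy ∧ dz: ∂f_3/∂y - ∂f_2/∂z = ∂(-y*z + 2)/∂y - ∂(-y^2 + 2*y*z + z^2)/∂z = -2*y - 3*z
Assembling: d(omega) = (2*y) dx ∧ dy + (-2*x) dx ∧ dz + (-2*y - 3*z) dy ∧ dz.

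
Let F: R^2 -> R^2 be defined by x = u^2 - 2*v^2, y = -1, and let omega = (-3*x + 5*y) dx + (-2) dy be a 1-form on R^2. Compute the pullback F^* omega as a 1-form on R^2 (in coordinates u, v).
F^* omega = (2*u*(-3*u^2 + 6*v^2 - 5)) du + (4*v*(3*u^2 - 6*v^2 + 5)) dv

Using F^*(f dg) = (f ∘ F) d(g ∘ F), substitute each coordinate x_i by F_i(u, v) in f_i, and replace dx_i by d F_i = (∂F_i/∂u) du + (∂F_i/∂v) dv.
  For the x component: f_1(F) = -3*u^2 + 6*v^2 - 5; d F_1 = (2*u) du + (-4*v) dv
  For the y component: f_2(F) = -2; d F_2 = (0) du + (0) dv
Combining and collecting du, dv coefficients:
  coeff of du: 2*u*(-3*u^2 + 6*v^2 - 5)
  coeff of dv: 4*v*(3*u^2 - 6*v^2 + 5)
F^* omega = (2*u*(-3*u^2 + 6*v^2 - 5)) du + (4*v*(3*u^2 - 6*v^2 + 5)) dv.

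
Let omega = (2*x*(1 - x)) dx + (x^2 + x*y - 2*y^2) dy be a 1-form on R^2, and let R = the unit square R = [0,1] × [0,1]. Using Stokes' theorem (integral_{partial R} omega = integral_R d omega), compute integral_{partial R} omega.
integral_(partial R) omega = 3/2

Stokes: integral_partial_R omega = integral_R d omega with d omega = (∂Q/∂x - ∂P/∂y) dx ∧ dy.
  ∂Q/∂x = 2*x + y
  ∂P/∂y = 0
  integrand = ∂Q/∂x - ∂P/∂y = 2*x + y.
Integrating over R: integral_0^1 integral_0^1 (2*x + y) dx dy = 3/2.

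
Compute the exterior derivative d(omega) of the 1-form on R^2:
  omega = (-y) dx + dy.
d(omega) = (1) dx ∧ dy

For a 1-form omega = sum_i f_i dx_i, the exterior derivative is
  d(omega) = sum_{i < j} (∂f_j/∂x_i - ∂f_i/∂x_j) dx_i ∧ dx_j.
  coefficient of dx ∧ dy: ∂f_2/∂x - ∂f_1/∂y = ∂(1)/∂x - ∂(-y)/∂y = 1
Assembling: d(omega) = (1) dx ∧ dy.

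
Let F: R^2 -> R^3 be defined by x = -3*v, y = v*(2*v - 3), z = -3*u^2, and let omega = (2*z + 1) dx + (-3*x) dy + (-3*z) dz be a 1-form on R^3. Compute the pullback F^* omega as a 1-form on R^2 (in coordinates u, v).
F^* omega = (-54*u^3) du + (18*u^2 + 36*v^2 - 27*v - 3) dv

Using F^*(f dg) = (f ∘ F) d(g ∘ F), substitute each coordinate x_i by F_i(u, v) in f_i, and replace dx_i by d F_i = (∂F_i/∂u) du + (∂F_i/∂v) dv.
  For the x component: f_1(F) = 1 - 6*u^2; d F_1 = (0) du + (-3) dv
  For the y component: f_2(F) = 9*v; d F_2 = (0) du + (4*v - 3) dv
  For the z component: f_3(F) = 9*u^2; d F_3 = (-6*u) du + (0) dv
Combining and collecting du, dv coefficients:
  coeff of du: -54*u^3
  coeff of dv: 18*u^2 + 36*v^2 - 27*v - 3
F^* omega = (-54*u^3) du + (18*u^2 + 36*v^2 - 27*v - 3) dv.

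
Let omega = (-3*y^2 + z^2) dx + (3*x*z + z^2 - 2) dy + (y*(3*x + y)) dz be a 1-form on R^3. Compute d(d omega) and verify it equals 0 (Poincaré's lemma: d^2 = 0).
d(d omega) = 0

Step 1: d omega = sum_{i<j} (∂f_j/∂x_i - ∂f_i/∂x_j) dx_i ∧ dx_j:
  coeff of dx ∧ dy: 6*y + 3*z
  coeff of dx ∧ dz: 3*y - 2*z
  coeff of dy ∧ dz: 2*y - 2*z
Step 2: Apply d again to each 2-form coefficient. The only possible 3-form in R^3 is dx ∧ dy ∧ dz, with coefficient
  ∂(coeff of dy∧dz)/∂x - ∂(coeff of dx∧dz)/∂y + ∂(coeff of dx∧dy)/∂z
  = ∂/∂x (2*y - 2*z) - ∂/∂y (3*y - 2*z) + ∂/∂z (6*y + 3*z).
Each of these terms simplifies to sums of mixed partials that cancel in pairs. The result is 0 (by equality of mixed partials for smooth functions — Schwarz / Clairaut).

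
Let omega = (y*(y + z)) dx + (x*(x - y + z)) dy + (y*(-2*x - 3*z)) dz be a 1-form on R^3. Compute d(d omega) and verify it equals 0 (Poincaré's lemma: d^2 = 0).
d(d omega) = 0

Step 1: d omega = sum_{i<j} (∂f_j/∂x_i - ∂f_i/∂x_j) dx_i ∧ dx_j:
  coeff of dx ∧ dy: 2*x - 3*y
  coeff of dx ∧ dz: -3*y
  coeff of dy ∧ dz: -3*x - 3*z
Step 2: Apply d again to each 2-form coefficient. The only possible 3-form in R^3 is dx ∧ dy ∧ dz, with coefficient
  ∂(coeff of dy∧dz)/∂x - ∂(coeff of dx∧dz)/∂y + ∂(coeff of dx∧dy)/∂z
  = ∂/∂x (-3*x - 3*z) - ∂/∂y (-3*y) + ∂/∂z (2*x - 3*y).
Each of these terms simplifies to sums of mixed partials that cancel in pairs. The result is 0 (by equality of mixed partials for smooth functions — Schwarz / Clairaut).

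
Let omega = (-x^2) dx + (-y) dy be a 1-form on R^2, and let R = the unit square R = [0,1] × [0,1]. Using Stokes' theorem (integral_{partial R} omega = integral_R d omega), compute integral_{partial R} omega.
integral_(partial R) omega = 0

Stokes: integral_partial_R omega = integral_R d omega with d omega = (∂Q/∂x - ∂P/∂y) dx ∧ dy.
  ∂Q/∂x = 0
  ∂P/∂y = 0
  integrand = ∂Q/∂x - ∂P/∂y = 0.
Integrating over R: integral_0^1 integral_0^1 (0) dx dy = 0.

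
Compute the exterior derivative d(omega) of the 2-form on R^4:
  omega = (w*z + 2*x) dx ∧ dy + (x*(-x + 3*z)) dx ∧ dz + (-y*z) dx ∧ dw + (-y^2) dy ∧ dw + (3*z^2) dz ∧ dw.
d(omega) = (w) dx ∧ dy ∧ dz + (2*z) dx ∧ dy ∧ dw + (y) dx ∧ dz ∧ dw

For a 2-form omega = sum_{i<j} g_{ij} dx_i ∧ dx_j, the exterior derivative is
  d(omega) = sum_{i<j} d(g_{ij}) ∧ dx_i ∧ dx_j = sum_{i<j, k} (∂g_{ij}/∂x_k) dx_k ∧ dx_i ∧ dx_j.
Expand each term, using dx_k ∧ dx_i ∧ dx_j = sgn(permutation) dx_{(a)} ∧ dx_{(b)} ∧ dx_{(c)} with (a < b < c) sorted:
  d(w*z + 2*x) includes (∂/∂z)(w*z + 2*x) dz = (w) dz, which multiplied by dx ∧ dy gives (w) dx ∧ dy ∧ dz
  d(w*z + 2*x) includes (∂/∂w)(w*z + 2*x) dw = (z) dw, which multiplied by dx ∧ dy gives (z) dx ∧ dy ∧ dw
  d(-y*z) includes (∂/∂y)(-y*z) dy = (-z) dy, which multiplied by dx ∧ dw gives (z) dx ∧ dy ∧ dw
  d(-y*z) includes (∂/∂z)(-y*z) dz = (-y) dz, which multiplied by dx ∧ dw gives (y) dx ∧ dz ∧ dw
Collecting like 3-forms: d(omega) = (w) dx ∧ dy ∧ dz + (2*z) dx ∧ dy ∧ dw + (y) dx ∧ dz ∧ dw.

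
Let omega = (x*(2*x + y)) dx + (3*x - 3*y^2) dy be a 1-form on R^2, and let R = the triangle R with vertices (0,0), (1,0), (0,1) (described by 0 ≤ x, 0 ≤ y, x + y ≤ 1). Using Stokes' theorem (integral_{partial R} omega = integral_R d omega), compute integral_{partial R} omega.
integral_(partial R) omega = 4/3

Stokes: integral_partial_R omega = integral_R d omega with d omega = (∂Q/∂x - ∂P/∂y) dx ∧ dy.
  ∂Q/∂x = 3
  ∂P/∂y = x
  integrand = ∂Q/∂x - ∂P/∂y = 3 - x.
Integrating over R: integral_0^1 integral_0^{1-x} (3 - x) dy dx = 4/3.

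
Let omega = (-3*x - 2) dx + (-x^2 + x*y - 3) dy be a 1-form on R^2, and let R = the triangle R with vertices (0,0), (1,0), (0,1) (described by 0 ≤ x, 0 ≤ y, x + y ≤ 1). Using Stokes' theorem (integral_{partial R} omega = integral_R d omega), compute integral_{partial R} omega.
integral_(partial R) omega = -1/6

Stokes: integral_partial_R omega = integral_R d omega with d omega = (∂Q/∂x - ∂P/∂y) dx ∧ dy.
  ∂Q/∂x = -2*x + y
  ∂P/∂y = 0
  integrand = ∂Q/∂x - ∂P/∂y = -2*x + y.
Integrating over R: integral_0^1 integral_0^{1-x} (-2*x + y) dy dx = -1/6.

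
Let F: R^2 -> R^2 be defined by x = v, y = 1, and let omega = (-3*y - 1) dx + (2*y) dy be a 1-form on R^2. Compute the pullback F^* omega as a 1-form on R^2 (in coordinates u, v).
F^* omega = (-4) dv

Using F^*(f dg) = (f ∘ F) d(g ∘ F), substitute each coordinate x_i by F_i(u, v) in f_i, and replace dx_i by d F_i = (∂F_i/∂u) du + (∂F_i/∂v) dv.
  For the x component: f_1(F) = -4; d F_1 = (0) du + (1) dv
  For the y component: f_2(F) = 2; d F_2 = (0) du + (0) dv
Combining and collecting du, dv coefficients:
  coeff of du: 0
  coeff of dv: -4
F^* omega = (-4) dv.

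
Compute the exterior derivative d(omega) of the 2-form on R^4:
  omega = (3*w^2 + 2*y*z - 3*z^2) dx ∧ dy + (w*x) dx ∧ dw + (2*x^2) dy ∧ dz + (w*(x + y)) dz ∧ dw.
d(omega) = (4*x + 2*y - 6*z) dx ∧ dy ∧ dz + (6*w) dx ∧ dy ∧ dw + (w) dx ∧ dz ∧ dw + (w) dy ∧ dz ∧ dw

For a 2-form omega = sum_{i<j} g_{ij} dx_i ∧ dx_j, the exterior derivative is
  d(omega) = sum_{i<j} d(g_{ij}) ∧ dx_i ∧ dx_j = sum_{i<j, k} (∂g_{ij}/∂x_k) dx_k ∧ dx_i ∧ dx_j.
Expand each term, using dx_k ∧ dx_i ∧ dx_j = sgn(permutation) dx_{(a)} ∧ dx_{(b)} ∧ dx_{(c)} with (a < b < c) sorted:
  d(3*w^2 + 2*y*z - 3*z^2) includes (∂/∂z)(3*w^2 + 2*y*z - 3*z^2) dz = (2*y - 6*z) dz, which multiplied by dx ∧ dy gives (2*y - 6*z) dx ∧ dy ∧ dz
  d(3*w^2 + 2*y*z - 3*z^2) includes (∂/∂w)(3*w^2 + 2*y*z - 3*z^2) dw = (6*w) dw, which multiplied by dx ∧ dy gives (6*w) dx ∧ dy ∧ dw
  d(2*x^2) includes (∂/∂x)(2*x^2) dx = (4*x) dx, which multiplied by dy ∧ dz gives (4*x) dx ∧ dy ∧ dz
  d(w*(x + y)) includes (∂/∂x)(w*(x + y)) dx = (w) dx, which multiplied by dz ∧ dw gives (w) dx ∧ dz ∧ dw
  d(w*(x + y)) includes (∂/∂y)(w*(x + y)) dy = (w) dy, which multiplied by dz ∧ dw gives (w) dy ∧ dz ∧ dw
Collecting like 3-forms: d(omega) = (4*x + 2*y - 6*z) dx ∧ dy ∧ dz + (6*w) dx ∧ dy ∧ dw + (w) dx ∧ dz ∧ dw + (w) dy ∧ dz ∧ dw.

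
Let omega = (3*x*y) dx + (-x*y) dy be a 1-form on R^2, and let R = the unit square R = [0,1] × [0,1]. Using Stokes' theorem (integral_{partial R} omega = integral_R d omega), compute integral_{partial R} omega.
integral_(partial R) omega = -2

Stokes: integral_partial_R omega = integral_R d omega with d omega = (∂Q/∂x - ∂P/∂y) dx ∧ dy.
  ∂Q/∂x = -y
  ∂P/∂y = 3*x
  integrand = ∂Q/∂x - ∂P/∂y = -3*x - y.
Integrating over R: integral_0^1 integral_0^1 (-3*x - y) dx dy = -2.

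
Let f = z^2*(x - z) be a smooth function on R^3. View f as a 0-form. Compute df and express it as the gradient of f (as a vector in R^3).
df = (z^2) dx + (0) dy + (z*(2*x - 3*z)) dz; grad f = (z^2, 0, z*(2*x - 3*z))

For a 0-form f, d f = (∂f/∂x) dx + (∂f/∂y) dy + (∂f/∂z) dz. The components of the vector representation are exactly the entries of grad f in Cartesian coordinates:
  ∂f/∂x = z^2
  ∂f/∂y = 0
  ∂f/∂z = z*(2*x - 3*z).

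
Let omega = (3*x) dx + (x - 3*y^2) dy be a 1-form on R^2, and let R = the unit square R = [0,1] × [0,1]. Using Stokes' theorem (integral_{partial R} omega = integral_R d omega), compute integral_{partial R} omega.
integral_(partial R) omega = 1

Stokes: integral_partial_R omega = integral_R d omega with d omega = (∂Q/∂x - ∂P/∂y) dx ∧ dy.
  ∂Q/∂x = 1
  ∂P/∂y = 0
  integrand = ∂Q/∂x - ∂P/∂y = 1.
Integrating over R: integral_0^1 integral_0^1 (1) dx dy = 1.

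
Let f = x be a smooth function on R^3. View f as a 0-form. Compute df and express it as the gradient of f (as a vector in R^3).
df = (1) dx + (0) dy + (0) dz; grad f = (1, 0, 0)

For a 0-form f, d f = (∂f/∂x) dx + (∂f/∂y) dy + (∂f/∂z) dz. The components of the vector representation are exactly the entries of grad f in Cartesian coordinates:
  ∂f/∂x = 1
  ∂f/∂y = 0
  ∂f/∂z = 0.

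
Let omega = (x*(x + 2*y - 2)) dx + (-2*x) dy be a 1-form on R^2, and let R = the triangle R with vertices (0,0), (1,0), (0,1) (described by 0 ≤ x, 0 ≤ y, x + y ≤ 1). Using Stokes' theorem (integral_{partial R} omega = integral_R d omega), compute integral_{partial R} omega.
integral_(partial R) omega = -4/3

Stokes: integral_partial_R omega = integral_R d omega with d omega = (∂Q/∂x - ∂P/∂y) dx ∧ dy.
  ∂Q/∂x = -2
  ∂P/∂y = 2*x
  integrand = ∂Q/∂x - ∂P/∂y = -2*x - 2.
Integrating over R: integral_0^1 integral_0^{1-x} (-2*x - 2) dy dx = -4/3.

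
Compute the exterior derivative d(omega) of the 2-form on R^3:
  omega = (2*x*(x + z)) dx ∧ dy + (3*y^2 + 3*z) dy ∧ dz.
d(omega) = (2*x) dx ∧ dy ∧ dz

For a 2-form omega = sum_{i<j} g_{ij} dx_i ∧ dx_j, the exterior derivative is
  d(omega) = sum_{i<j} d(g_{ij}) ∧ dx_i ∧ dx_j = sum_{i<j, k} (∂g_{ij}/∂x_k) dx_k ∧ dx_i ∧ dx_j.
Expand each term, using dx_k ∧ dx_i ∧ dx_j = sgn(permutation) dx_{(a)} ∧ dx_{(b)} ∧ dx_{(c)} with (a < b < c) sorted:
  d(2*x*(x + z)) includes (∂/∂z)(2*x*(x + z)) dz = (2*x) dz, which multiplied by dx ∧ dy gives (2*x) dx ∧ dy ∧ dz
Collecting like 3-forms: d(omega) = (2*x) dx ∧ dy ∧ dz.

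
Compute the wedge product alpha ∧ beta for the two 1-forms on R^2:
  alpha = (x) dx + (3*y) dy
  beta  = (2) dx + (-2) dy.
alpha ∧ beta = (-2*x - 6*y) dx ∧ dy

Distribute the wedge, using dx_i ∧ dx_j = -dx_j ∧ dx_i and dx_i ∧ dx_i = 0. For each pair (i, j) with i < j, the coefficient of dx_i ∧ dx_j in alpha ∧ beta is (alpha_i * beta_j - alpha_j * beta_i). Collecting: alpha ∧ beta = (-2*x - 6*y) dx ∧ dy.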